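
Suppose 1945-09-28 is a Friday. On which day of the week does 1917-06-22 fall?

Count forward from the earlier date (June 22, 1917) to the later (September 28, 1945):
Day-of-year of June 22, 1917: 173.
Day-of-year of September 28, 1945: 271.
1917 has 365 days, so 365 − 173 = 192 days remain in 1917.
Full years 1918–1944: 20 common + 7 leap = 20×365 + 7×366 = 9862 days.
Total: 192 + 9862 + 271 = 10325 days.
10325 is a multiple of 7, so 1917-06-22 falls on the same weekday: Friday.

Friday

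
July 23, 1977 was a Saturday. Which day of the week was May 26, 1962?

Saturday

Count forward from the earlier date (May 26, 1962) to the later (July 23, 1977):
From May 26, 1962 to May 26, 1977: 15 years, of which 4 contain a Feb 29 — 11×365 + 4×366 = 5479 days.
May 1977: 31 − 26 = 5 days remain.
Then June (30): 30 days.
July 1–23, 1977: 23 days.
Residual: 58 days.
Total: 5537 days.
5537 is a multiple of 7, so May 26, 1962 falls on the same weekday: Saturday.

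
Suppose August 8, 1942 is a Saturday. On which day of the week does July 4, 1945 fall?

August 8, 1942 → August 8, 1943: 365 days.
August 8, 1943 → August 8, 1944: 366 days (1944 is a leap year).
August 1944: 31 − 8 = 23 days remain.
Then 10 full months totalling 303 days.
July 1–4, 1945: 4 days.
Residual: 330 days.
Total: 1061 days.
1061 mod 7 = 4, so 4 days after Saturday is Wednesday.

Wednesday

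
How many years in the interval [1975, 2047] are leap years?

18

Years divisible by 4: 1976, 1980, …, 2044 — 18 in all.
2000 is divisible by 400, so still leap.
No century exceptions apply. Count: 18.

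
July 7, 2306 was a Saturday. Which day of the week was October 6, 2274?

Count forward from the earlier date (October 6, 2274) to the later (July 7, 2306):
Day-of-year of October 6, 2274: 279.
Day-of-year of July 7, 2306: 188.
2274 has 365 days, so 365 − 279 = 86 days remain in 2274.
Full years 2275–2305: 24 common + 7 leap = 24×365 + 7×366 = 11322 days.
Total: 86 + 11322 + 188 = 11596 days.
11596 mod 7 = 4, so 4 days before Saturday is Tuesday.

Tuesday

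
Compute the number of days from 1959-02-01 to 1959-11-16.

288

February 1959: 28 − 1 = 27 days remain (1959 is not a leap year, so February has 28 days).
Then March (31), April (30), May (31), June (30), July (31), August (31), September (30), October (31): 31 + 30 + 31 + 30 + 31 + 31 + 30 + 31 = 245 days.
November 1–16, 1959: 16 days.
Total: 27 + 245 + 16 = 288 days.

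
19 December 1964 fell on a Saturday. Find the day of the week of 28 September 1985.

Saturday

Day-of-year of December 19, 1964: 354.
Day-of-year of September 28, 1985: 271.
1964 has 366 days, so 366 − 354 = 12 days remain in 1964.
Full years 1965–1984: 15 common + 5 leap = 15×365 + 5×366 = 7305 days.
Total: 12 + 7305 + 271 = 7588 days.
7588 is a multiple of 7, so 28 September 1985 falls on the same weekday: Saturday.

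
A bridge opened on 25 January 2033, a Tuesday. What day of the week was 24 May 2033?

Tuesday

January 2033: 31 − 25 = 6 days remain.
Then February 2033 (28), March (31), April (30): 28 + 31 + 30 = 89 days.
May 1–24, 2033: 24 days.
Total: 6 + 89 + 24 = 119 days.
119 is a multiple of 7, so 24 May 2033 falls on the same weekday: Tuesday.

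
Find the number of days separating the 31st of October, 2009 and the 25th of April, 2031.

7846

From October 31, 2009 to October 31, 2030: 21 years, of which 5 contain a Feb 29 — 16×365 + 5×366 = 7670 days.
October 2030: 31 − 31 = 0 days remain.
Then November (30), December (31), January (31), February 2031 (28), March (31): 30 + 31 + 31 + 28 + 31 = 151 days.
April 1–25, 2031: 25 days.
Residual: 176 days.
Total: 7846 days.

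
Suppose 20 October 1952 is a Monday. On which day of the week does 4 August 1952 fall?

Monday

Count forward from the earlier date (August 4, 1952) to the later (October 20, 1952):
August 1952: 31 − 4 = 27 days remain.
Then September (30): 30 days.
October 1–20, 1952: 20 days.
Total: 27 + 30 + 20 = 77 days.
77 is a multiple of 7, so 4 August 1952 falls on the same weekday: Monday.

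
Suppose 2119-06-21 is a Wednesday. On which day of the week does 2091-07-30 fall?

Count forward from the earlier date (July 30, 2091) to the later (June 21, 2119):
From July 30, 2091 to July 30, 2118: 27 years, of which 6 contain a Feb 29 — 21×365 + 6×366 = 9861 days.
(2100 is not a leap year (divisible by 100 but not 400).)
July 2118: 31 − 30 = 1 day remains.
Then 10 full months totalling 304 days.
June 1–21, 2119: 21 days.
Residual: 326 days.
Total: 10187 days.
10187 mod 7 = 2, so 2 days before Wednesday is Monday.

Monday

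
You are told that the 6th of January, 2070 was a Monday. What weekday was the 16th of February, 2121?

Day-of-year of January 6, 2070: 6.
Day-of-year of February 16, 2121: 47.
2070 has 365 days, so 365 − 6 = 359 days remain in 2070.
Full years 2071–2120: 38 common + 12 leap = 38×365 + 12×366 = 18262 days.
Total: 359 + 18262 + 47 = 18668 days.
18668 mod 7 = 6, so 6 days after Monday is Sunday.

Sunday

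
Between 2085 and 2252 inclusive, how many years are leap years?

40

Years divisible by 4: 2088, 2092, …, 2252 — 42 in all.
Of these, 2100, 2200 are divisible by 100 but not 400, so not leap.
Leap years: 42 − 2 = 40.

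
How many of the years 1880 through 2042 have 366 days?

Years divisible by 4: 1880, 1884, …, 2040 — 41 in all.
Of these, 1900 is divisible by 100 but not 400, so not leap.
2000 is divisible by 400, so still leap.
Leap years: 41 − 1 = 40.

40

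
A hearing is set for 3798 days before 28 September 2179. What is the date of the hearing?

5 May 2169

Count 3798 days before September 28, 2179:
Day-of-year of May 5, 2169: 125.
Day-of-year of September 28, 2179: 271.
2169 has 365 days, so 365 − 125 = 240 days remain in 2169.
Full years 2170–2178: 7 common + 2 leap = 7×365 + 2×366 = 3287 days.
Total: 240 + 3287 + 271 = 3798 days.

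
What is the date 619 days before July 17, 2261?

November 6, 2259

Count 619 days before July 17, 2261:
November 2259: 30 − 6 = 24 days remain.
Then 19 full months totalling 578 days.
July 1–17, 2261: 17 days.
Total: 24 + 578 + 17 = 619 days.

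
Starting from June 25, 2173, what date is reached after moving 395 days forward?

July 25, 2174

Count 395 days after June 25, 2173:
June 25, 2173 → June 25, 2174: 365 days.
June 2174: 30 − 25 = 5 days remain.
July 1–25, 2174: 25 days.
Residual: 30 days.
Total: 395 days.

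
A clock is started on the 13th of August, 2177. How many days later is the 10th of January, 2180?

August 13, 2177 → August 13, 2178: 365 days.
August 13, 2178 → August 13, 2179: 365 days.
August 2179: 31 − 13 = 18 days remain.
Then September (30), October (31), November (30), December (31): 30 + 31 + 30 + 31 = 122 days.
January 1–10, 2180: 10 days.
Residual: 150 days.
Total: 880 days.

880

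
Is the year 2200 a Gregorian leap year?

2200 is not a leap year (divisible by 100 but not 400).

No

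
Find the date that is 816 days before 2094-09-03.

2092-06-09

Count 816 days before September 3, 2094:
Day-of-year of June 9, 2092: 161.
Day-of-year of September 3, 2094: 246.
2092 has 366 days, so 366 − 161 = 205 days remain in 2092.
Full years: 2093: 365. Sum = 365.
Total: 205 + 365 + 246 = 816 days.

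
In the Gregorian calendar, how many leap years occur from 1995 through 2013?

Years divisible by 4 in [1995, 2013]: 1996, 2000, 2004, 2008, 2012.
2000 is divisible by 400, so still leap.
No century exceptions apply. Count: 5.

5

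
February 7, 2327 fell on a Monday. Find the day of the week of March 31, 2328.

Saturday

February 2327: 28 − 7 = 21 days remain (2327 is not a leap year, so February has 28 days).
Then 12 full months totalling 366 days.
March 1–31, 2328: 31 days.
Total: 21 + 366 + 31 = 418 days.
418 mod 7 = 5, so 5 days after Monday is Saturday.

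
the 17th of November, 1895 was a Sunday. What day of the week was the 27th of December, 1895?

November 1895: 30 − 17 = 13 days remain.
December 1–27, 1895: 27 days.
Total: 13 + 27 = 40 days.
40 mod 7 = 5, so 5 days after Sunday is Friday.

Friday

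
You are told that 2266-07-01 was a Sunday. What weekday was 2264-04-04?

Monday

Count forward from the earlier date (April 4, 2264) to the later (July 1, 2266):
April 4, 2264 → April 4, 2265: 365 days.
April 4, 2265 → April 4, 2266: 365 days.
April 2266: 30 − 4 = 26 days remain.
Then May (31), June (30): 31 + 30 = 61 days.
July 1, 2266: 1 day.
Residual: 88 days.
Total: 818 days.
818 mod 7 = 6, so 6 days before Sunday is Monday.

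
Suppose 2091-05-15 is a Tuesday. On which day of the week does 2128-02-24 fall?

Day-of-year of May 15, 2091: 135.
Day-of-year of February 24, 2128: 55.
2091 has 365 days, so 365 − 135 = 230 days remain in 2091.
Full years 2092–2127: 28 common + 8 leap = 28×365 + 8×366 = 13148 days.
Total: 230 + 13148 + 55 = 13433 days.
13433 is a multiple of 7, so 2128-02-24 falls on the same weekday: Tuesday.

Tuesday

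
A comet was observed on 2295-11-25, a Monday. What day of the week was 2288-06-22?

Friday

Count forward from the earlier date (June 22, 2288) to the later (November 25, 2295):
Day-of-year of June 22, 2288: 174.
Day-of-year of November 25, 2295: 329.
2288 has 366 days, so 366 − 174 = 192 days remain in 2288.
Full years: 2289: 365; 2290: 365; 2291: 365; 2292: 366; 2293: 365; 2294: 365. Sum = 2191.
Total: 192 + 2191 + 329 = 2712 days.
2712 mod 7 = 3, so 3 days before Monday is Friday.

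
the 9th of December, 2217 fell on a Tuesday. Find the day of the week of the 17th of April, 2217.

Count forward from the earlier date (April 17, 2217) to the later (December 9, 2217):
April 2217: 30 − 17 = 13 days remain.
Then May (31), June (30), July (31), August (31), September (30), October (31), November (30): 31 + 30 + 31 + 31 + 30 + 31 + 30 = 214 days.
December 1–9, 2217: 9 days.
Total: 13 + 214 + 9 = 236 days.
236 mod 7 = 5, so 5 days before Tuesday is Thursday.

Thursday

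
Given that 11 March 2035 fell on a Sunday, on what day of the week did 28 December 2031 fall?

Count forward from the earlier date (December 28, 2031) to the later (March 11, 2035):
December 28, 2031 → December 28, 2032: 366 days (2032 is a leap year).
December 28, 2032 → December 28, 2033: 365 days.
December 28, 2033 → December 28, 2034: 365 days.
December 2034: 31 − 28 = 3 days remain.
Then January (31), February 2035 (28): 31 + 28 = 59 days.
March 1–11, 2035: 11 days.
Residual: 73 days.
Total: 1169 days.
1169 is a multiple of 7, so 28 December 2031 falls on the same weekday: Sunday.

Sunday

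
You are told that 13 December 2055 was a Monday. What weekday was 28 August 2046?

Tuesday

Count forward from the earlier date (August 28, 2046) to the later (December 13, 2055):
From August 28, 2046 to August 28, 2055: 9 years, of which 2 contain a Feb 29 — 7×365 + 2×366 = 3287 days.
August 2055: 31 − 28 = 3 days remain.
Then September (30), October (31), November (30): 30 + 31 + 30 = 91 days.
December 1–13, 2055: 13 days.
Residual: 107 days.
Total: 3394 days.
3394 mod 7 = 6, so 6 days before Monday is Tuesday.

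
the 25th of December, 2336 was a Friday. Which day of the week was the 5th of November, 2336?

Count forward from the earlier date (November 5, 2336) to the later (December 25, 2336):
November 2336: 30 − 5 = 25 days remain.
December 1–25, 2336: 25 days.
Total: 25 + 25 = 50 days.
50 mod 7 = 1, so 1 day before Friday is Thursday.

Thursday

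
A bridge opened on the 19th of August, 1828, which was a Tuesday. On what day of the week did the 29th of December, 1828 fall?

August 1828: 31 − 19 = 12 days remain.
Then September (30), October (31), November (30): 30 + 31 + 30 = 91 days.
December 1–29, 1828: 29 days.
Total: 12 + 91 + 29 = 132 days.
132 mod 7 = 6, so 6 days after Tuesday is Monday.

Monday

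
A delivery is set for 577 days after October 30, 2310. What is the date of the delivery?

May 29, 2312

Count 577 days after October 30, 2310:
October 30, 2310 → October 30, 2311: 365 days.
October 2311: 31 − 30 = 1 day remains.
Then November (30), December (31), January (31), February 2312 (29), March (31), April (30): 30 + 31 + 31 + 29 + 31 + 30 = 182 days.
May 1–29, 2312: 29 days.
Residual: 212 days.
Total: 577 days.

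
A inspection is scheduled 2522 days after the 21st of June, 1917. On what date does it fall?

the 17th of May, 1924

Count 2522 days after June 21, 1917:
Day-of-year of June 21, 1917: 172.
Day-of-year of May 17, 1924: 138.
1917 has 365 days, so 365 − 172 = 193 days remain in 1917.
Full years: 1918: 365; 1919: 365; 1920: 366; 1921: 365; 1922: 365; 1923: 365. Sum = 2191.
Total: 193 + 2191 + 138 = 2522 days.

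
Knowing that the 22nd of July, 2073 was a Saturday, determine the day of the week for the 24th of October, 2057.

Count forward from the earlier date (October 24, 2057) to the later (July 22, 2073):
Day-of-year of October 24, 2057: 297.
Day-of-year of July 22, 2073: 203.
2057 has 365 days, so 365 − 297 = 68 days remain in 2057.
Full years 2058–2072: 11 common + 4 leap = 11×365 + 4×366 = 5479 days.
Total: 68 + 5479 + 203 = 5750 days.
5750 mod 7 = 3, so 3 days before Saturday is Wednesday.

Wednesday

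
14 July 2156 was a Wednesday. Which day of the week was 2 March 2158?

Thursday

July 14, 2156 → July 14, 2157: 365 days.
July 2157: 31 − 14 = 17 days remain.
Then August (31), September (30), October (31), November (30), December (31), January (31), February 2158 (28): 31 + 30 + 31 + 30 + 31 + 31 + 28 = 212 days.
March 1–2, 2158: 2 days.
Residual: 231 days.
Total: 596 days.
596 mod 7 = 1, so 1 day after Wednesday is Thursday.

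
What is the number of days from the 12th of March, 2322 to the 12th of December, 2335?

5023

Day-of-year of March 12, 2322: 71.
Day-of-year of December 12, 2335: 346.
2322 has 365 days, so 365 − 71 = 294 days remain in 2322.
Full years 2323–2334: 9 common + 3 leap = 9×365 + 3×366 = 4383 days.
Total: 294 + 4383 + 346 = 5023 days.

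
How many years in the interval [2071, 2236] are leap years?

Years divisible by 4: 2072, 2076, …, 2236 — 42 in all.
Of these, 2100, 2200 are divisible by 100 but not 400, so not leap.
Leap years: 42 − 2 = 40.

40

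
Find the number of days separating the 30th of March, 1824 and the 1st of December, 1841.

6455

From March 30, 1824 to March 30, 1841: 17 years, of which 4 contain a Feb 29 — 13×365 + 4×366 = 6209 days.
March 1841: 31 − 30 = 1 day remains.
Then April (30), May (31), June (30), July (31), August (31), September (30), October (31), November (30): 30 + 31 + 30 + 31 + 31 + 30 + 31 + 30 = 244 days.
December 1, 1841: 1 day.
Residual: 246 days.
Total: 6455 days.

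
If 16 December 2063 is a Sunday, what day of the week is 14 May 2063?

Count forward from the earlier date (May 14, 2063) to the later (December 16, 2063):
May 2063: 31 − 14 = 17 days remain.
Then June (30), July (31), August (31), September (30), October (31), November (30): 30 + 31 + 31 + 30 + 31 + 30 = 183 days.
December 1–16, 2063: 16 days.
Total: 17 + 183 + 16 = 216 days.
216 mod 7 = 6, so 6 days before Sunday is Monday.

Monday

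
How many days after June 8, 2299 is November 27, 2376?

28296

From June 8, 2299 to June 8, 2376: 77 years, of which 19 contain a Feb 29 — 58×365 + 19×366 = 28124 days.
(2300 is not a leap year (divisible by 100 but not 400).)
June 2376: 30 − 8 = 22 days remain.
Then July (31), August (31), September (30), October (31): 31 + 31 + 30 + 31 = 123 days.
November 1–27, 2376: 27 days.
Residual: 172 days.
Total: 28296 days.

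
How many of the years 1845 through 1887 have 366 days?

10

Years divisible by 4 in [1845, 1887]: 1848, 1852, 1856, 1860, 1864, 1868, 1872, 1876, 1880, 1884.
No century exceptions apply. Count: 10.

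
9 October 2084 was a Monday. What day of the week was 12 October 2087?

Sunday

October 9, 2084 → October 9, 2085: 365 days.
October 9, 2085 → October 9, 2086: 365 days.
October 9, 2086 → October 9, 2087: 365 days.
Within October 2087: 12 − 9 = 3 days.
Total: 1098 days.
1098 mod 7 = 6, so 6 days after Monday is Sunday.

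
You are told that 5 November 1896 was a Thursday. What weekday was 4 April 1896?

Saturday

Count forward from the earlier date (April 4, 1896) to the later (November 5, 1896):
April 1896: 30 − 4 = 26 days remain.
Then May (31), June (30), July (31), August (31), September (30), October (31): 31 + 30 + 31 + 31 + 30 + 31 = 184 days.
November 1–5, 1896: 5 days.
Total: 26 + 184 + 5 = 215 days.
215 mod 7 = 5, so 5 days before Thursday is Saturday.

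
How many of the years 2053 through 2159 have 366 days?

25

Years divisible by 4: 2056, 2060, …, 2156 — 26 in all.
Of these, 2100 is divisible by 100 but not 400, so not leap.
Leap years: 26 − 1 = 25.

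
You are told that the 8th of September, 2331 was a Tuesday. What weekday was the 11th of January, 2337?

Day-of-year of September 8, 2331: 251.
Day-of-year of January 11, 2337: 11.
2331 has 365 days, so 365 − 251 = 114 days remain in 2331.
Full years: 2332: 366; 2333: 365; 2334: 365; 2335: 365; 2336: 366. Sum = 1827.
Total: 114 + 1827 + 11 = 1952 days.
1952 mod 7 = 6, so 6 days after Tuesday is Monday.

Monday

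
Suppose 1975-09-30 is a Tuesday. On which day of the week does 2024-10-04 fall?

From September 30, 1975 to September 30, 2024: 49 years, of which 13 contain a Feb 29 — 36×365 + 13×366 = 17898 days.
(2000 is a leap year (divisible by 400).)
September 2024: 30 − 30 = 0 days remain.
October 1–4, 2024: 4 days.
Residual: 4 days.
Total: 17902 days.
17902 mod 7 = 3, so 3 days after Tuesday is Friday.

Friday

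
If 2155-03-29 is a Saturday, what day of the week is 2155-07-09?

Wednesday

March 2155: 31 − 29 = 2 days remain.
Then April (30), May (31), June (30): 30 + 31 + 30 = 91 days.
July 1–9, 2155: 9 days.
Total: 2 + 91 + 9 = 102 days.
102 mod 7 = 4, so 4 days after Saturday is Wednesday.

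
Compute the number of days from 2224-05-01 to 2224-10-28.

May 2224: 31 − 1 = 30 days remain.
Then June (30), July (31), August (31), September (30): 30 + 31 + 31 + 30 = 122 days.
October 1–28, 2224: 28 days.
Total: 30 + 122 + 28 = 180 days.

180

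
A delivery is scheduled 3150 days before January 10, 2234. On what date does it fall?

May 27, 2225

Count 3150 days before January 10, 2234:
From May 27, 2225 to May 27, 2233: 8 years, of which 2 contain a Feb 29 — 6×365 + 2×366 = 2922 days.
May 2233: 31 − 27 = 4 days remain.
Then June (30), July (31), August (31), September (30), October (31), November (30), December (31): 30 + 31 + 31 + 30 + 31 + 30 + 31 = 214 days.
January 1–10, 2234: 10 days.
Residual: 228 days.
Total: 3150 days.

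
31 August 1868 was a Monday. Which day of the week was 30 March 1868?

Count forward from the earlier date (March 30, 1868) to the later (August 31, 1868):
March 1868: 31 − 30 = 1 day remains.
Then April (30), May (31), June (30), July (31): 30 + 31 + 30 + 31 = 122 days.
August 1–31, 1868: 31 days.
Total: 1 + 122 + 31 = 154 days.
154 is a multiple of 7, so 30 March 1868 falls on the same weekday: Monday.

Monday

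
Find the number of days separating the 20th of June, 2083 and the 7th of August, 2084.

June 2083: 30 − 20 = 10 days remain.
Then 13 full months totalling 397 days.
August 1–7, 2084: 7 days.
Total: 10 + 397 + 7 = 414 days.

414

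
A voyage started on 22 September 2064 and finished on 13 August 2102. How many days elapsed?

13838

Day-of-year of September 22, 2064: 266.
Day-of-year of August 13, 2102: 225.
2064 has 366 days, so 366 − 266 = 100 days remain in 2064.
Full years 2065–2101: 29 common + 8 leap = 29×365 + 8×366 = 13513 days.
Total: 100 + 13513 + 225 = 13838 days.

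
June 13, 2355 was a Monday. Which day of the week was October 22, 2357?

Day-of-year of June 13, 2355: 164.
Day-of-year of October 22, 2357: 295.
2355 has 365 days, so 365 − 164 = 201 days remain in 2355.
Full years: 2356: 366. Sum = 366.
Total: 201 + 366 + 295 = 862 days.
862 mod 7 = 1, so 1 day after Monday is Tuesday.

Tuesday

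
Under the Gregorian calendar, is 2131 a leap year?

No

2131 is not a leap year.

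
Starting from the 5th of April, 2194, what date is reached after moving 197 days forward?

the 19th of October, 2194

Count 197 days after April 5, 2194:
April 2194: 30 − 5 = 25 days remain.
Then May (31), June (30), July (31), August (31), September (30): 31 + 30 + 31 + 31 + 30 = 153 days.
October 1–19, 2194: 19 days.
Total: 25 + 153 + 19 = 197 days.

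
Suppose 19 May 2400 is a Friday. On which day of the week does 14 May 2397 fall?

Count forward from the earlier date (May 14, 2397) to the later (May 19, 2400):
Day-of-year of May 14, 2397: 134.
Day-of-year of May 19, 2400: 140.
2397 has 365 days, so 365 − 134 = 231 days remain in 2397.
Full years: 2398: 365; 2399: 365. Sum = 730.
Total: 231 + 730 + 140 = 1101 days.
1101 mod 7 = 2, so 2 days before Friday is Wednesday.

Wednesday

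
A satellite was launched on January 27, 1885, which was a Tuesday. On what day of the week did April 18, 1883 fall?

Count forward from the earlier date (April 18, 1883) to the later (January 27, 1885):
Day-of-year of April 18, 1883: 108.
Day-of-year of January 27, 1885: 27.
1883 has 365 days, so 365 − 108 = 257 days remain in 1883.
Full years: 1884: 366. Sum = 366.
Total: 257 + 366 + 27 = 650 days.
650 mod 7 = 6, so 6 days before Tuesday is Wednesday.

Wednesday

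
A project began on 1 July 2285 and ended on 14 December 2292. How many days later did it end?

2723

Day-of-year of July 1, 2285: 182.
Day-of-year of December 14, 2292: 349.
2285 has 365 days, so 365 − 182 = 183 days remain in 2285.
Full years: 2286: 365; 2287: 365; 2288: 366; 2289: 365; 2290: 365; 2291: 365. Sum = 2191.
Total: 183 + 2191 + 349 = 2723 days.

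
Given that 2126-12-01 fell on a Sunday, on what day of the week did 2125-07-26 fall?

Count forward from the earlier date (July 26, 2125) to the later (December 1, 2126):
July 2125: 31 − 26 = 5 days remain.
Then 16 full months totalling 487 days.
December 1, 2126: 1 day.
Total: 5 + 487 + 1 = 493 days.
493 mod 7 = 3, so 3 days before Sunday is Thursday.

Thursday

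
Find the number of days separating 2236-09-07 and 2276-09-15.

From September 7, 2236 to September 7, 2276: 40 years, of which 10 contain a Feb 29 — 30×365 + 10×366 = 14610 days.
Within September 2276: 15 − 7 = 8 days.
Total: 14618 days.

14618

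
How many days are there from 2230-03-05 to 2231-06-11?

463

March 2230: 31 − 5 = 26 days remain.
Then 14 full months totalling 426 days.
June 1–11, 2231: 11 days.
Total: 26 + 426 + 11 = 463 days.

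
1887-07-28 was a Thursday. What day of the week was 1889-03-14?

Thursday

July 28, 1887 → July 28, 1888: 366 days (1888 is a leap year).
July 1888: 31 − 28 = 3 days remain.
Then August (31), September (30), October (31), November (30), December (31), January (31), February 1889 (28): 31 + 30 + 31 + 30 + 31 + 31 + 28 = 212 days.
March 1–14, 1889: 14 days.
Residual: 229 days.
Total: 595 days.
595 is a multiple of 7, so 1889-03-14 falls on the same weekday: Thursday.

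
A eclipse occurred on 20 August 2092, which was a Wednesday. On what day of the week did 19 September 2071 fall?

Count forward from the earlier date (September 19, 2071) to the later (August 20, 2092):
Day-of-year of September 19, 2071: 262.
Day-of-year of August 20, 2092: 233.
2071 has 365 days, so 365 − 262 = 103 days remain in 2071.
Full years 2072–2091: 15 common + 5 leap = 15×365 + 5×366 = 7305 days.
Total: 103 + 7305 + 233 = 7641 days.
7641 mod 7 = 4, so 4 days before Wednesday is Saturday.

Saturday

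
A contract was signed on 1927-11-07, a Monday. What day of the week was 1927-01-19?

Count forward from the earlier date (January 19, 1927) to the later (November 7, 1927):
January 1927: 31 − 19 = 12 days remain.
Then 9 full months totalling 273 days.
November 1–7, 1927: 7 days.
Total: 12 + 273 + 7 = 292 days.
292 mod 7 = 5, so 5 days before Monday is Wednesday.

Wednesday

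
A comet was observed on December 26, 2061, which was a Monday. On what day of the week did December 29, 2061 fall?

Thursday

Within December 2061: 29 − 26 = 3 days.
3 mod 7 = 3, so 3 days after Monday is Thursday.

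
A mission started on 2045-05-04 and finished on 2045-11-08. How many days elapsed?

May 2045: 31 − 4 = 27 days remain.
Then June (30), July (31), August (31), September (30), October (31): 30 + 31 + 31 + 30 + 31 = 153 days.
November 1–8, 2045: 8 days.
Total: 27 + 153 + 8 = 188 days.

188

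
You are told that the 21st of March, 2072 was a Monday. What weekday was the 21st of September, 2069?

Saturday

Count forward from the earlier date (September 21, 2069) to the later (March 21, 2072):
September 21, 2069 → September 21, 2070: 365 days.
September 21, 2070 → September 21, 2071: 365 days.
September 2071: 30 − 21 = 9 days remain.
Then October (31), November (30), December (31), January (31), February 2072 (29): 31 + 30 + 31 + 31 + 29 = 152 days.
March 1–21, 2072: 21 days.
Residual: 182 days.
Total: 912 days.
912 mod 7 = 2, so 2 days before Monday is Saturday.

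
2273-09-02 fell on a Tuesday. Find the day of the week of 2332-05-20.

From September 2, 2273 to September 2, 2331: 58 years, of which 13 contain a Feb 29 — 45×365 + 13×366 = 21183 days.
(2300 is not a leap year (divisible by 100 but not 400).)
September 2331: 30 − 2 = 28 days remain.
Then October (31), November (30), December (31), January (31), February 2332 (29), March (31), April (30): 31 + 30 + 31 + 31 + 29 + 31 + 30 = 213 days.
May 1–20, 2332: 20 days.
Residual: 261 days.
Total: 21444 days.
21444 mod 7 = 3, so 3 days after Tuesday is Friday.

Friday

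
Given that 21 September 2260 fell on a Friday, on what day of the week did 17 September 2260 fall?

Monday

Count forward from the earlier date (September 17, 2260) to the later (September 21, 2260):
Within September 2260: 21 − 17 = 4 days.
4 mod 7 = 4, so 4 days before Friday is Monday.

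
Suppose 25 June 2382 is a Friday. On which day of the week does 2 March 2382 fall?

Tuesday

Count forward from the earlier date (March 2, 2382) to the later (June 25, 2382):
March 2382: 31 − 2 = 29 days remain.
Then April (30), May (31): 30 + 31 = 61 days.
June 1–25, 2382: 25 days.
Total: 29 + 61 + 25 = 115 days.
115 mod 7 = 3, so 3 days before Friday is Tuesday.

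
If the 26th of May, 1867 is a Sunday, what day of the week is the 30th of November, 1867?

May 1867: 31 − 26 = 5 days remain.
Then June (30), July (31), August (31), September (30), October (31): 30 + 31 + 31 + 30 + 31 = 153 days.
November 1–30, 1867: 30 days.
Total: 5 + 153 + 30 = 188 days.
188 mod 7 = 6, so 6 days after Sunday is Saturday.

Saturday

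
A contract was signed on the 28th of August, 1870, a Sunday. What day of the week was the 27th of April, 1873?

Sunday

Day-of-year of August 28, 1870: 240.
Day-of-year of April 27, 1873: 117.
1870 has 365 days, so 365 − 240 = 125 days remain in 1870.
Full years: 1871: 365; 1872: 366. Sum = 731.
Total: 125 + 731 + 117 = 973 days.
973 is a multiple of 7, so the 27th of April, 1873 falls on the same weekday: Sunday.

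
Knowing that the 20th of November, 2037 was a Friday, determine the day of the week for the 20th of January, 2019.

Sunday

Count forward from the earlier date (January 20, 2019) to the later (November 20, 2037):
Day-of-year of January 20, 2019: 20.
Day-of-year of November 20, 2037: 324.
2019 has 365 days, so 365 − 20 = 345 days remain in 2019.
Full years 2020–2036: 12 common + 5 leap = 12×365 + 5×366 = 6210 days.
Total: 345 + 6210 + 324 = 6879 days.
6879 mod 7 = 5, so 5 days before Friday is Sunday.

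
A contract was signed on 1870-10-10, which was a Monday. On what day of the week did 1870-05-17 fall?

Count forward from the earlier date (May 17, 1870) to the later (October 10, 1870):
May 1870: 31 − 17 = 14 days remain.
Then June (30), July (31), August (31), September (30): 30 + 31 + 31 + 30 = 122 days.
October 1–10, 1870: 10 days.
Total: 14 + 122 + 10 = 146 days.
146 mod 7 = 6, so 6 days before Monday is Tuesday.

Tuesday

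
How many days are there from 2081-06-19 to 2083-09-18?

821

June 19, 2081 → June 19, 2082: 365 days.
June 19, 2082 → June 19, 2083: 365 days.
June 2083: 30 − 19 = 11 days remain.
Then July (31), August (31): 31 + 31 = 62 days.
September 1–18, 2083: 18 days.
Residual: 91 days.
Total: 821 days.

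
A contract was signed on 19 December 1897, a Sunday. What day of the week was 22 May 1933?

From December 19, 1897 to December 19, 1932: 35 years, of which 8 contain a Feb 29 — 27×365 + 8×366 = 12783 days.
(1900 is not a leap year (divisible by 100 but not 400).)
December 1932: 31 − 19 = 12 days remain.
Then January (31), February 1933 (28), March (31), April (30): 31 + 28 + 31 + 30 = 120 days.
May 1–22, 1933: 22 days.
Residual: 154 days.
Total: 12937 days.
12937 mod 7 = 1, so 1 day after Sunday is Monday.

Monday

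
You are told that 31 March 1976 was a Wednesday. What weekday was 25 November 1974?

Monday

Count forward from the earlier date (November 25, 1974) to the later (March 31, 1976):
November 25, 1974 → November 25, 1975: 365 days.
November 1975: 30 − 25 = 5 days remain.
Then December (31), January (31), February 1976 (29): 31 + 31 + 29 = 91 days.
March 1–31, 1976: 31 days.
Residual: 127 days.
Total: 492 days.
492 mod 7 = 2, so 2 days before Wednesday is Monday.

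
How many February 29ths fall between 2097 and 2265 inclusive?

Years divisible by 4: 2100, 2104, …, 2264 — 42 in all.
Of these, 2100, 2200 are divisible by 100 but not 400, so not leap.
Leap years: 42 − 2 = 40.

40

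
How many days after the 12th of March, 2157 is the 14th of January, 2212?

Day-of-year of March 12, 2157: 71.
Day-of-year of January 14, 2212: 14.
2157 has 365 days, so 365 − 71 = 294 days remain in 2157.
Full years 2158–2211: 42 common + 12 leap = 42×365 + 12×366 = 19722 days.
Total: 294 + 19722 + 14 = 20030 days.

20030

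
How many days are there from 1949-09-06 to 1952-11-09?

1160

Day-of-year of September 6, 1949: 249.
Day-of-year of November 9, 1952: 314.
1949 has 365 days, so 365 − 249 = 116 days remain in 1949.
Full years: 1950: 365; 1951: 365. Sum = 730.
Total: 116 + 730 + 314 = 1160 days.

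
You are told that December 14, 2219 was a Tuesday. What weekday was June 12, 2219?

Saturday

Count forward from the earlier date (June 12, 2219) to the later (December 14, 2219):
June 2219: 30 − 12 = 18 days remain.
Then July (31), August (31), September (30), October (31), November (30): 31 + 31 + 30 + 31 + 30 = 153 days.
December 1–14, 2219: 14 days.
Total: 18 + 153 + 14 = 185 days.
185 mod 7 = 3, so 3 days before Tuesday is Saturday.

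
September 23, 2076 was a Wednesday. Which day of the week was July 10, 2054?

Friday

Count forward from the earlier date (July 10, 2054) to the later (September 23, 2076):
From July 10, 2054 to July 10, 2076: 22 years, of which 6 contain a Feb 29 — 16×365 + 6×366 = 8036 days.
July 2076: 31 − 10 = 21 days remain.
Then August (31): 31 days.
September 1–23, 2076: 23 days.
Residual: 75 days.
Total: 8111 days.
8111 mod 7 = 5, so 5 days before Wednesday is Friday.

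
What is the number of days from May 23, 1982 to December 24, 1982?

215

May 1982: 31 − 23 = 8 days remain.
Then June (30), July (31), August (31), September (30), October (31), November (30): 30 + 31 + 31 + 30 + 31 + 30 = 183 days.
December 1–24, 1982: 24 days.
Total: 8 + 183 + 24 = 215 days.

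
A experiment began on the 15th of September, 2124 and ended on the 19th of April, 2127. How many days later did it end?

946

Day-of-year of September 15, 2124: 259.
Day-of-year of April 19, 2127: 109.
2124 has 366 days, so 366 − 259 = 107 days remain in 2124.
Full years: 2125: 365; 2126: 365. Sum = 730.
Total: 107 + 730 + 109 = 946 days.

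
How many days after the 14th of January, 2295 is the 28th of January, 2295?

Within January 2295: 28 − 14 = 14 days.

14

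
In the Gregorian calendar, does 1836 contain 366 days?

1836 is a leap year.

Yes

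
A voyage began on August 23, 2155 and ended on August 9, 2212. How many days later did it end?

20805

From August 23, 2155 to August 23, 2211: 56 years, of which 13 contain a Feb 29 — 43×365 + 13×366 = 20453 days.
(2200 is not a leap year (divisible by 100 but not 400).)
August 2211: 31 − 23 = 8 days remain.
Then 11 full months totalling 335 days.
August 1–9, 2212: 9 days.
Residual: 352 days.
Total: 20805 days.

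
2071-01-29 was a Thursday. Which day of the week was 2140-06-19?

Sunday

Day-of-year of January 29, 2071: 29.
Day-of-year of June 19, 2140: 171.
2071 has 365 days, so 365 − 29 = 336 days remain in 2071.
Full years 2072–2139: 52 common + 16 leap = 52×365 + 16×366 = 24836 days.
Total: 336 + 24836 + 171 = 25343 days.
25343 mod 7 = 3, so 3 days after Thursday is Sunday.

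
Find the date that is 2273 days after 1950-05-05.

1956-07-25

Count 2273 days after May 5, 1950:
May 5, 1950 → May 5, 1951: 365 days.
May 5, 1951 → May 5, 1952: 366 days (1952 is a leap year).
May 5, 1952 → May 5, 1953: 365 days.
May 5, 1953 → May 5, 1954: 365 days.
May 5, 1954 → May 5, 1955: 365 days.
May 5, 1955 → May 5, 1956: 366 days (1956 is a leap year).
May 1956: 31 − 5 = 26 days remain.
Then June (30): 30 days.
July 1–25, 1956: 25 days.
Residual: 81 days.
Total: 2273 days.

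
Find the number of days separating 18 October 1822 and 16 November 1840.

6604

Day-of-year of October 18, 1822: 291.
Day-of-year of November 16, 1840: 321.
1822 has 365 days, so 365 − 291 = 74 days remain in 1822.
Full years 1823–1839: 13 common + 4 leap = 13×365 + 4×366 = 6209 days.
Total: 74 + 6209 + 321 = 6604 days.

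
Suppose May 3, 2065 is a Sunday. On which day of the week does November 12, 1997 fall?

Count forward from the earlier date (November 12, 1997) to the later (May 3, 2065):
Day-of-year of November 12, 1997: 316.
Day-of-year of May 3, 2065: 123.
1997 has 365 days, so 365 − 316 = 49 days remain in 1997.
Full years 1998–2064: 50 common + 17 leap = 50×365 + 17×366 = 24472 days.
Total: 49 + 24472 + 123 = 24644 days.
24644 mod 7 = 4, so 4 days before Sunday is Wednesday.

Wednesday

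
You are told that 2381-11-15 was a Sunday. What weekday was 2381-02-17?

Count forward from the earlier date (February 17, 2381) to the later (November 15, 2381):
February 2381: 28 − 17 = 11 days remain (2381 is not a leap year, so February has 28 days).
Then March (31), April (30), May (31), June (30), July (31), August (31), September (30), October (31): 31 + 30 + 31 + 30 + 31 + 31 + 30 + 31 = 245 days.
November 1–15, 2381: 15 days.
Total: 11 + 245 + 15 = 271 days.
271 mod 7 = 5, so 5 days before Sunday is Tuesday.

Tuesday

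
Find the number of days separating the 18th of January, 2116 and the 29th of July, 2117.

558

January 18, 2116 → January 18, 2117: 366 days (2116 is a leap year).
January 2117: 31 − 18 = 13 days remain.
Then February 2117 (28), March (31), April (30), May (31), June (30): 28 + 31 + 30 + 31 + 30 = 150 days.
July 1–29, 2117: 29 days.
Residual: 192 days.
Total: 558 days.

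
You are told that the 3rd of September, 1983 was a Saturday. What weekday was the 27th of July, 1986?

Sunday

September 3, 1983 → September 3, 1984: 366 days (1984 is a leap year).
September 3, 1984 → September 3, 1985: 365 days.
September 1985: 30 − 3 = 27 days remain.
Then 9 full months totalling 273 days.
July 1–27, 1986: 27 days.
Residual: 327 days.
Total: 1058 days.
1058 mod 7 = 1, so 1 day after Saturday is Sunday.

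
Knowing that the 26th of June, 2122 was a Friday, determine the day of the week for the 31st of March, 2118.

Count forward from the earlier date (March 31, 2118) to the later (June 26, 2122):
March 31, 2118 → March 31, 2119: 365 days.
March 31, 2119 → March 31, 2120: 366 days (2120 is a leap year).
March 31, 2120 → March 31, 2121: 365 days.
March 31, 2121 → March 31, 2122: 365 days.
March 2122: 31 − 31 = 0 days remain.
Then April (30), May (31): 30 + 31 = 61 days.
June 1–26, 2122: 26 days.
Residual: 87 days.
Total: 1548 days.
1548 mod 7 = 1, so 1 day before Friday is Thursday.

Thursday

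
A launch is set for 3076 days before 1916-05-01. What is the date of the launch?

1907-11-29

Count 3076 days before May 1, 1916:
Day-of-year of November 29, 1907: 333.
Day-of-year of May 1, 1916: 122.
1907 has 365 days, so 365 − 333 = 32 days remain in 1907.
Full years 1908–1915: 6 common + 2 leap = 6×365 + 2×366 = 2922 days.
Total: 32 + 2922 + 122 = 3076 days.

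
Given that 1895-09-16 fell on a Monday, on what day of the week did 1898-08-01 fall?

Monday

Day-of-year of September 16, 1895: 259.
Day-of-year of August 1, 1898: 213.
1895 has 365 days, so 365 − 259 = 106 days remain in 1895.
Full years: 1896: 366; 1897: 365. Sum = 731.
Total: 106 + 731 + 213 = 1050 days.
1050 is a multiple of 7, so 1898-08-01 falls on the same weekday: Monday.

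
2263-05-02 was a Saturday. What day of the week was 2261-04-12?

Friday

Count forward from the earlier date (April 12, 2261) to the later (May 2, 2263):
Day-of-year of April 12, 2261: 102.
Day-of-year of May 2, 2263: 122.
2261 has 365 days, so 365 − 102 = 263 days remain in 2261.
Full years: 2262: 365. Sum = 365.
Total: 263 + 365 + 122 = 750 days.
750 mod 7 = 1, so 1 day before Saturday is Friday.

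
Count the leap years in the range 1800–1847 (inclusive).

Years divisible by 4 in [1800, 1847]: 1800, 1804, 1808, 1812, 1816, 1820, 1824, 1828, 1832, 1836, 1840, 1844.
Of these, 1800 is divisible by 100 but not 400, so not leap.
Leap years: 12 − 1 = 11.

11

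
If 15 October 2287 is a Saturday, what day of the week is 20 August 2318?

Tuesday

From October 15, 2287 to October 15, 2317: 30 years, of which 7 contain a Feb 29 — 23×365 + 7×366 = 10957 days.
(2300 is not a leap year (divisible by 100 but not 400).)
October 2317: 31 − 15 = 16 days remain.
Then 9 full months totalling 273 days.
August 1–20, 2318: 20 days.
Residual: 309 days.
Total: 11266 days.
11266 mod 7 = 3, so 3 days after Saturday is Tuesday.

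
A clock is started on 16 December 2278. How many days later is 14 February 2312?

12112

From December 16, 2278 to December 16, 2311: 33 years, of which 7 contain a Feb 29 — 26×365 + 7×366 = 12052 days.
(2300 is not a leap year (divisible by 100 but not 400).)
December 2311: 31 − 16 = 15 days remain.
Then January (31): 31 days.
February 1–14, 2312: 14 days (2312 is a leap year).
Residual: 60 days.
Total: 12112 days.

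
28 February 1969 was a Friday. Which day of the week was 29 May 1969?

February 1969: 28 − 28 = 0 days remain (1969 is not a leap year, so February has 28 days).
Then March (31), April (30): 31 + 30 = 61 days.
May 1–29, 1969: 29 days.
Total: 0 + 61 + 29 = 90 days.
90 mod 7 = 6, so 6 days after Friday is Thursday.

Thursday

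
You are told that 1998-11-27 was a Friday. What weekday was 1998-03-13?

Count forward from the earlier date (March 13, 1998) to the later (November 27, 1998):
March 1998: 31 − 13 = 18 days remain.
Then April (30), May (31), June (30), July (31), August (31), September (30), October (31): 30 + 31 + 30 + 31 + 31 + 30 + 31 = 214 days.
November 1–27, 1998: 27 days.
Total: 18 + 214 + 27 = 259 days.
259 is a multiple of 7, so 1998-03-13 falls on the same weekday: Friday.

Friday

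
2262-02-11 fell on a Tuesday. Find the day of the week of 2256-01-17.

Count forward from the earlier date (January 17, 2256) to the later (February 11, 2262):
January 17, 2256 → January 17, 2257: 366 days (2256 is a leap year).
January 17, 2257 → January 17, 2258: 365 days.
January 17, 2258 → January 17, 2259: 365 days.
January 17, 2259 → January 17, 2260: 365 days.
January 17, 2260 → January 17, 2261: 366 days (2260 is a leap year).
January 17, 2261 → January 17, 2262: 365 days.
January 2262: 31 − 17 = 14 days remain.
February 1–11, 2262: 11 days (2262 is not a leap year).
Residual: 25 days.
Total: 2217 days.
2217 mod 7 = 5, so 5 days before Tuesday is Thursday.

Thursday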